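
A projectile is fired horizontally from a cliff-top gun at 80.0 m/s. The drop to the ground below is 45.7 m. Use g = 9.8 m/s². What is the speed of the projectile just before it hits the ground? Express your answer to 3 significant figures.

Fall time: t = √(2 × 45.7 / 9.8) = 3.054 s.
At impact: v_x = 80.0 m/s (unchanged), v_y = g t = 9.8 × 3.054 = 29.93 m/s.
Speed = √(v_x² + v_y²) = √(6400 + 895.8) = 85.4 m/s.

85.4 m/s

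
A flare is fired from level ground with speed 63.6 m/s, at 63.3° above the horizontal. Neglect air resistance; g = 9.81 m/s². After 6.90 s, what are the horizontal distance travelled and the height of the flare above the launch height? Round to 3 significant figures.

x = 197 m, y = 159 m

v_x = 63.6 cos 63.3° = 28.58 m/s; v_y0 = 63.6 sin 63.3° = 56.82 m/s.
x = v_x t = 28.58 × 6.90 = 197 m.
y = v_y0 t − ½ g t² = 56.82×6.90 − 4.905×6.90² = 159 m.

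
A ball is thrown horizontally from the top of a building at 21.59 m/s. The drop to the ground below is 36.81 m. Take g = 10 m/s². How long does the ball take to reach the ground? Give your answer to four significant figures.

2.713 s

The horizontal speed doesn't affect the fall. With v_y0 = 0, h = ½ g t².
t = √(2 × 36.81 / 10) = √7.3620 = 2.713 s.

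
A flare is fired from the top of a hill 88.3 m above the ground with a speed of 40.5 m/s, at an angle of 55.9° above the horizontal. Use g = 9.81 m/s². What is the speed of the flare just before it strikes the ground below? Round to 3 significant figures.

v_x = 40.5 cos 55.9° = 22.71 m/s is unchanged throughout.
For the vertical component, v_y² = v_y0² + 2 g h = (33.54)² + 2×9.81×88.3 = 2857, so |v_y| = 53.45 m/s.
Impact speed = √(v_x² + v_y²) = √(515.7 + 2857) = 58.1 m/s.

58.1 m/s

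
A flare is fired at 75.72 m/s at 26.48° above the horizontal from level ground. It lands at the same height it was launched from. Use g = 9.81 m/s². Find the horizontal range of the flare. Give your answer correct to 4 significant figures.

466.5 m

For level ground, R = v₀² sin(2θ) / g.
sin(2 × 26.48°) = sin 52.960° = 0.7982.
R = (75.72)² × 0.7982 / 9.81 = 466.5 m.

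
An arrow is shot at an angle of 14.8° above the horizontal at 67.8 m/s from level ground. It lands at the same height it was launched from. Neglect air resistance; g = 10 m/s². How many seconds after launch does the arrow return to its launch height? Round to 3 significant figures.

3.46 s

Vertical component: v_y = 67.8 sin 14.8° = 17.32 m/s.
For a projectile landing at launch height, time of flight is t = 2 v_y / g = 2 × 17.32 / 10 = 3.46 s.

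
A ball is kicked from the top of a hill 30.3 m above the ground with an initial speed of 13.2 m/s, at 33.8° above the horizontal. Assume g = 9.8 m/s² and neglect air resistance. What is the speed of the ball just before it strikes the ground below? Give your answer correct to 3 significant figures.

v_x = 13.2 cos 33.8° = 10.97 m/s is unchanged throughout.
For the vertical component, v_y² = v_y0² + 2 g h = (7.343)² + 2×9.8×30.3 = 647.8, so |v_y| = 25.45 m/s.
Impact speed = √(v_x² + v_y²) = √(120.3 + 647.8) = 27.7 m/s.

27.7 m/s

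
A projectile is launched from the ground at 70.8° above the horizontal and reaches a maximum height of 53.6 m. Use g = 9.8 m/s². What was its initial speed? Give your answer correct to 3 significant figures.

34.3 m/s

At maximum height v_y = 0, so (v₀ sin θ)² = 2 g H.
v₀ sin 70.8° = √(2 × 9.8 × 53.6) = 32.41 m/s.
v₀ = 32.41 / sin 70.8° = 32.41 / 0.9444 = 34.3 m/s.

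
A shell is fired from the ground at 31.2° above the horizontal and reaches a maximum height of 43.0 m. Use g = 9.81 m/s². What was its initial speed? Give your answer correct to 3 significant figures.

At maximum height v_y = 0, so (v₀ sin θ)² = 2 g H.
v₀ sin 31.2° = √(2 × 9.81 × 43.0) = 29.05 m/s.
v₀ = 29.05 / sin 31.2° = 29.05 / 0.5180 = 56.1 m/s.

56.1 m/s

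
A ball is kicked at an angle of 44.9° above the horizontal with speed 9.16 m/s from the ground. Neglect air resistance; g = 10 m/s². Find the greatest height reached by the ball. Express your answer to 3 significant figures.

Vertical component of launch velocity: v_y = 9.16 sin 44.9° = 6.466 m/s.
At the highest point the vertical velocity is zero, so v_y² = 2 g h_max.
h_max = (6.466)² / (2 × 10) = 41.81 / 20.00 = 2.09 m.

2.09 m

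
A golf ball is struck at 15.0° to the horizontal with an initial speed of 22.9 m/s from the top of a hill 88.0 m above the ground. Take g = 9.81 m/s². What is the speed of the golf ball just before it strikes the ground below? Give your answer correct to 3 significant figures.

v_x = 22.9 cos 15.0° = 22.12 m/s is unchanged throughout.
For the vertical component, v_y² = v_y0² + 2 g h = (5.927)² + 2×9.81×88.0 = 1762, so |v_y| = 41.98 m/s.
Impact speed = √(v_x² + v_y²) = √(489.3 + 1762) = 47.4 m/s.

47.4 m/s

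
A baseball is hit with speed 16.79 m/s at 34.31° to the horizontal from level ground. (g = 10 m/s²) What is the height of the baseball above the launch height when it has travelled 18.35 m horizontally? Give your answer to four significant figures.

v_x = 16.79 cos 34.31° = 13.869 m/s, v_y0 = 16.79 sin 34.31° = 9.4640 m/s.
Time to reach x = 18.35 m: t = x / v_x = 18.35 / 13.869 = 1.3231 s.
y = v_y0 t − ½ g t² = 9.4640×1.3231 − 5.000×1.3231² = 3.769 m.

3.769 m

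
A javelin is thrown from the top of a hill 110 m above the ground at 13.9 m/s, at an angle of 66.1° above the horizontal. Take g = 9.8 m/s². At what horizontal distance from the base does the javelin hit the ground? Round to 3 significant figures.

Components: v_x = 13.9 cos 66.1° = 5.631 m/s, v_y = 13.9 sin 66.1° = 12.71 m/s.
Vertical: 0 = 110 + 12.71 t − ½(9.8) t² ⇒ 4.900 t² − 12.71 t − 110 = 0.
t = [12.71 + √(161.5 + 2156)] / 9.800 = 6.209 s.
Horizontal: R = v_x · t = 5.631 × 6.209 = 35.0 m.

35.0 m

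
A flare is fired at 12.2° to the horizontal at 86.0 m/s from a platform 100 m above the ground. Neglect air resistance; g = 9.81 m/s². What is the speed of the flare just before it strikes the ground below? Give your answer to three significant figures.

96.7 m/s

v_x = 86.0 cos 12.2° = 84.06 m/s is unchanged throughout.
For the vertical component, v_y² = v_y0² + 2 g h = (18.17)² + 2×9.81×100 = 2292, so |v_y| = 47.87 m/s.
Impact speed = √(v_x² + v_y²) = √(7066 + 2292) = 96.7 m/s.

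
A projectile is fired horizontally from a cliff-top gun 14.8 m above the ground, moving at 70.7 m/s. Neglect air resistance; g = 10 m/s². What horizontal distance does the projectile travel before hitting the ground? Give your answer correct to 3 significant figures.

Initial vertical velocity is zero, so the fall time comes from h = ½ g t²: t = √(2 × 14.8 / 10) = 1.720 s.
Horizontal motion is uniform at 70.7 m/s, so x = 70.7 × 1.720 = 122 m.

122 m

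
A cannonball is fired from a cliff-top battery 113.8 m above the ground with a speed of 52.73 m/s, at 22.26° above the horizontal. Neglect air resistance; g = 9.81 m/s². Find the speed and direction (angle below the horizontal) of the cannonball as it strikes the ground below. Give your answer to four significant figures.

70.80 m/s at 46.43° below the horizontal

v_x = 52.73 cos 22.26° = 48.800 m/s (constant).
|v_y| at impact = √((19.975)² + 2×9.81×113.8) = 51.301 m/s.
Speed = √(48.800² + 51.301²) = 70.80 m/s; angle = arctan(51.301/48.800) = 46.43° below horizontal.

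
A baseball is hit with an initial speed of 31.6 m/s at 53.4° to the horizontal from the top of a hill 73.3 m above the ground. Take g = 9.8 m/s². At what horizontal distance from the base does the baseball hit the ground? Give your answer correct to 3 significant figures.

136 m

Components: v_x = 31.6 cos 53.4° = 18.84 m/s, v_y = 31.6 sin 53.4° = 25.37 m/s.
Vertical: 0 = 73.3 + 25.37 t − ½(9.8) t² ⇒ 4.900 t² − 25.37 t − 73.3 = 0.
t = [25.37 + √(643.6 + 1437)] / 9.800 = 7.243 s.
Horizontal: R = v_x · t = 18.84 × 7.243 = 136 m.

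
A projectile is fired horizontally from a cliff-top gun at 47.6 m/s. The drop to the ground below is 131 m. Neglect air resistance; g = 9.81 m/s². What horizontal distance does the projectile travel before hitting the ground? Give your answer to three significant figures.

246 m

Initial vertical velocity is zero, so the fall time comes from h = ½ g t²: t = √(2 × 131 / 9.81) = 5.168 s.
Horizontal motion is uniform at 47.6 m/s, so x = 47.6 × 5.168 = 246 m.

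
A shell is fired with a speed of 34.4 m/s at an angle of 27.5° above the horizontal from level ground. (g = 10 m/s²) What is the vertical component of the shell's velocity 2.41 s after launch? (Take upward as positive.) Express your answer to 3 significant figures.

-8.22 m/s

Initial vertical component: v_y0 = 34.4 sin 27.5° = 15.88 m/s.
v_y(t) = v_y0 − g t = 15.88 − 10 × 2.41 = -8.22 m/s.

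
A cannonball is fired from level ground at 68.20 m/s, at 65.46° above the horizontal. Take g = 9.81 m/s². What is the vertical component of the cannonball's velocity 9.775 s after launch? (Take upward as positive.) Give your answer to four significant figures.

Initial vertical component: v_y0 = 68.20 sin 65.46° = 62.040 m/s.
v_y(t) = v_y0 − g t = 62.040 − 9.81 × 9.775 = -33.85 m/s.

-33.85 m/s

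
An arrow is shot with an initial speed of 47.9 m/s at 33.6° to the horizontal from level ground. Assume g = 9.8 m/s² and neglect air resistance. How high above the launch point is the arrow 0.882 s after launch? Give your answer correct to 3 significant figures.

19.6 m

v_y0 = 47.9 sin 33.6° = 26.51 m/s.
y(t) = v_y0 t − ½ g t² = 26.51×0.882 − 4.900×0.882² = 19.6 m.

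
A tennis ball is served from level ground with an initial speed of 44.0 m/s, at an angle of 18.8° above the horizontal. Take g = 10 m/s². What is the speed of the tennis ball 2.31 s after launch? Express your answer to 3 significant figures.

42.6 m/s

v_x = 44.0 cos 18.8° = 41.65 m/s (constant).
v_y(t) = 44.0 sin 18.8° − g t = 14.18 − 10 × 2.31 = -8.920 m/s.
Speed = √(v_x² + v_y²) = √(1735 + 79.57) = 42.6 m/s.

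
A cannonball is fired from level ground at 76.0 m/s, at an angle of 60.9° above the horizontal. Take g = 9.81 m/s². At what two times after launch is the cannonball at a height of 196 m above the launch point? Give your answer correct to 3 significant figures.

v_y0 = 76.0 sin 60.9° = 66.41 m/s.
Set y = v_y0 t − ½ g t² = 196: 4.905 t² − 66.41 t + 196 = 0.
t = [66.41 ± √(4410 − 3846)] / 9.81 = (66.41 ± 23.75) / 9.81, giving t = 4.35 s or t = 9.19 s.
So the cannonball is at 196 m at t = 4.35 s (rising) and t = 9.19 s (falling).

4.35 s and 9.19 s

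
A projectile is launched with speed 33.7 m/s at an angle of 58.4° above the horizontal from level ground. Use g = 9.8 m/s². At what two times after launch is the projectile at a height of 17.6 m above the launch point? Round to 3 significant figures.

0.696 s and 5.16 s

v_y0 = 33.7 sin 58.4° = 28.70 m/s.
Set y = v_y0 t − ½ g t² = 17.6: 4.900 t² − 28.70 t + 17.6 = 0.
t = [28.70 ± √(823.7 − 345.0)] / 9.8 = (28.70 ± 21.88) / 9.8, giving t = 0.696 s or t = 5.16 s.
So the projectile is at 17.6 m at t = 0.696 s (rising) and t = 5.16 s (falling).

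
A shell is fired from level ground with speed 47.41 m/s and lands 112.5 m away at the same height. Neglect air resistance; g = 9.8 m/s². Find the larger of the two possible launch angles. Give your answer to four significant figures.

75.31°

Level-ground range: R = v₀² sin(2θ)/g ⇒ sin 2θ = R g / v₀² = 112.5×9.8/47.41² = 0.4905.
2θ = arcsin(0.4905) = 29.373° or 180° − 29.373° = 150.627°.
So θ = 14.69° or θ = 75.31°.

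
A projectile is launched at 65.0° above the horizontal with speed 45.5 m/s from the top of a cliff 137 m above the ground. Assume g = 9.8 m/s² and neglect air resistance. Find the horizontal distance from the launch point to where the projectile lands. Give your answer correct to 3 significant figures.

Components: v_x = 45.5 cos 65.0° = 19.23 m/s, v_y = 45.5 sin 65.0° = 41.24 m/s.
Vertical: 0 = 137 + 41.24 t − ½(9.8) t² ⇒ 4.900 t² − 41.24 t − 137 = 0.
t = [41.24 + √(1701 + 2685)] / 9.800 = 10.97 s.
Horizontal: R = v_x · t = 19.23 × 10.97 = 211 m.

211 m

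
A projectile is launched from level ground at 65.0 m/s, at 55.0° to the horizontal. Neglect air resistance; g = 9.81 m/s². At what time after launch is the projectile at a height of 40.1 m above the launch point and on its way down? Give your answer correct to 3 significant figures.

10.0 s

v_y0 = 65.0 sin 55.0° = 53.24 m/s.
Set y = v_y0 t − ½ g t² = 40.1: 4.905 t² − 53.24 t + 40.1 = 0.
t = [53.24 ± √(2834 − 786.8)] / 9.81 = (53.24 ± 45.25) / 9.81, giving t = 0.814 s or t = 10.0 s.
On the way down corresponds to the larger root: t = 10.0 s.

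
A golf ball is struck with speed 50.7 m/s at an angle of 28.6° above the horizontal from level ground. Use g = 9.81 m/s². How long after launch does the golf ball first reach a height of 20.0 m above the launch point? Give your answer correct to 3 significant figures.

v_y0 = 50.7 sin 28.6° = 24.27 m/s.
Set y = v_y0 t − ½ g t² = 20.0: 4.905 t² − 24.27 t + 20.0 = 0.
t = [24.27 ± √(589.0 − 392.4)] / 9.81 = (24.27 ± 14.02) / 9.81, giving t = 1.04 s or t = 3.90 s.
The golf ball is on the way up at the first time, so t = 1.04 s.

1.04 s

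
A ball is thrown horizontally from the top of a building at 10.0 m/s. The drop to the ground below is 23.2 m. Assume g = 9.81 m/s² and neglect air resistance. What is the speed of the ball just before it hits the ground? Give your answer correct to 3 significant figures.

Fall time: t = √(2 × 23.2 / 9.81) = 2.175 s.
At impact: v_x = 10.0 m/s (unchanged), v_y = g t = 9.81 × 2.175 = 21.34 m/s.
Speed = √(v_x² + v_y²) = √(100.0 + 455.4) = 23.6 m/s.

23.6 m/s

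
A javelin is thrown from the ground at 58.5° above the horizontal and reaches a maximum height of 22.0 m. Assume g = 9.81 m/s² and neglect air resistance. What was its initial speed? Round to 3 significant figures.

At maximum height v_y = 0, so (v₀ sin θ)² = 2 g H.
v₀ sin 58.5° = √(2 × 9.81 × 22.0) = 20.78 m/s.
v₀ = 20.78 / sin 58.5° = 20.78 / 0.8526 = 24.4 m/s.

24.4 m/s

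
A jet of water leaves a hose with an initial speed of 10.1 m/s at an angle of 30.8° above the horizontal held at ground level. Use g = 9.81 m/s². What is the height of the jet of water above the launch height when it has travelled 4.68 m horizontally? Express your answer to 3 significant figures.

1.36 m

v_x = 10.1 cos 30.8° = 8.675 m/s, v_y0 = 10.1 sin 30.8° = 5.172 m/s.
Time to reach x = 4.68 m: t = x / v_x = 4.68 / 8.675 = 0.5395 s.
y = v_y0 t − ½ g t² = 5.172×0.5395 − 4.905×0.5395² = 1.36 m.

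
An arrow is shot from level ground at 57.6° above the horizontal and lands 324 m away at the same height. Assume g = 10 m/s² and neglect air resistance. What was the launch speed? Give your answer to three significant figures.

59.8 m/s

On level ground, R = v₀² sin(2θ) / g, so v₀ = √(R g / sin 2θ).
sin(2 × 57.6°) = 0.9048.
v₀ = √(324 × 10 / 0.9048) = √3581 = 59.8 m/s.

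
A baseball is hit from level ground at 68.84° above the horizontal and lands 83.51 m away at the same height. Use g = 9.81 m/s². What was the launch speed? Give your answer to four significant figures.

34.88 m/s

On level ground, R = v₀² sin(2θ) / g, so v₀ = √(R g / sin 2θ).
sin(2 × 68.84°) = 0.6733.
v₀ = √(83.51 × 9.81 / 0.6733) = √1216.7 = 34.88 m/s.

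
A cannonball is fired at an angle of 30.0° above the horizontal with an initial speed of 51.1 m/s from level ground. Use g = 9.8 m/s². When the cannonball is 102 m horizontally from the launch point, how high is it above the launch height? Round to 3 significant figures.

v_x = 51.1 cos 30.0° = 44.25 m/s, v_y0 = 51.1 sin 30.0° = 25.55 m/s.
Time to reach x = 102 m: t = x / v_x = 102 / 44.25 = 2.305 s.
y = v_y0 t − ½ g t² = 25.55×2.305 − 4.900×2.305² = 32.9 m.

32.9 m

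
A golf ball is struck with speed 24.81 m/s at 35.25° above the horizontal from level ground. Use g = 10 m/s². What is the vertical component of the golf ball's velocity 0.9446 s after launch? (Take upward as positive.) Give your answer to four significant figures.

4.873 m/s

Initial vertical component: v_y0 = 24.81 sin 35.25° = 14.319 m/s.
v_y(t) = v_y0 − g t = 14.319 − 10 × 0.9446 = 4.873 m/s.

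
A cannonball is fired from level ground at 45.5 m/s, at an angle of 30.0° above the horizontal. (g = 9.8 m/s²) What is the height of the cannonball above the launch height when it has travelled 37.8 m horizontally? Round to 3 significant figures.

17.3 m

v_x = 45.5 cos 30.0° = 39.40 m/s, v_y0 = 45.5 sin 30.0° = 22.75 m/s.
Time to reach x = 37.8 m: t = x / v_x = 37.8 / 39.40 = 0.9594 s.
y = v_y0 t − ½ g t² = 22.75×0.9594 − 4.900×0.9594² = 17.3 m.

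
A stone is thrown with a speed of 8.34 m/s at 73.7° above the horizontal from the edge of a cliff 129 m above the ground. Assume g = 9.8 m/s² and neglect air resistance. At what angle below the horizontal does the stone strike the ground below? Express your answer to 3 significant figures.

v_x = 8.34 cos 73.7° = 2.341 m/s.
At impact |v_y| = √(v_y0² + 2 g h) = √(8.005² + 2×9.8×129) = 50.92 m/s.
Angle below horizontal = arctan(|v_y| / v_x) = arctan(50.92 / 2.341) = 87.4°.

87.4°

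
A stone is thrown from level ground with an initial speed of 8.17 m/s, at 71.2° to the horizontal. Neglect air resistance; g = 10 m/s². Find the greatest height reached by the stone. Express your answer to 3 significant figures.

Vertical component of launch velocity: v_y = 8.17 sin 71.2° = 7.734 m/s.
At the highest point the vertical velocity is zero, so v_y² = 2 g h_max.
h_max = (7.734)² / (2 × 10) = 59.81 / 20.00 = 2.99 m.

2.99 m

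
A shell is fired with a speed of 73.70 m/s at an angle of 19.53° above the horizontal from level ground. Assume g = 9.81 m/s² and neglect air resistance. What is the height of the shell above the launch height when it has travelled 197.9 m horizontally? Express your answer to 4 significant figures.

30.38 m

v_x = 73.70 cos 19.53° = 69.460 m/s, v_y0 = 73.70 sin 19.53° = 24.638 m/s.
Time to reach x = 197.9 m: t = x / v_x = 197.9 / 69.460 = 2.8491 s.
y = v_y0 t − ½ g t² = 24.638×2.8491 − 4.905×2.8491² = 30.38 m.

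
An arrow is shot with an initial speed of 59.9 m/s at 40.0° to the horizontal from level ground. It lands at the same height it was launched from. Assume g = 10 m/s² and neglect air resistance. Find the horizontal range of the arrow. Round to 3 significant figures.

Components: v_x = 59.9 cos 40.0° = 45.89 m/s, v_y = 59.9 sin 40.0° = 38.50 m/s.
Time of flight (same landing height): t = 2 v_y / g = 2 × 38.50 / 10 = 7.700 s.
Range: R = v_x · t = 45.89 × 7.700 = 353 m.

353 m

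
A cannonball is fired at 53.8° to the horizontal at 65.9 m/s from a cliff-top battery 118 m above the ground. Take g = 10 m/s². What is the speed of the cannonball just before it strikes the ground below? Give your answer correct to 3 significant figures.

v_x = 65.9 cos 53.8° = 38.92 m/s is unchanged throughout.
For the vertical component, v_y² = v_y0² + 2 g h = (53.18)² + 2×10×118 = 5188, so |v_y| = 72.03 m/s.
Impact speed = √(v_x² + v_y²) = √(1515 + 5188) = 81.9 m/s.

81.9 m/s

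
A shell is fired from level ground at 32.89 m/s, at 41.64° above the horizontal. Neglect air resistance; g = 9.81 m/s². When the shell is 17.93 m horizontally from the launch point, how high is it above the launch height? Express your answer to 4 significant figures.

13.33 m

v_x = 32.89 cos 41.64° = 24.580 m/s, v_y0 = 32.89 sin 41.64° = 21.854 m/s.
Time to reach x = 17.93 m: t = x / v_x = 17.93 / 24.580 = 0.72945 s.
y = v_y0 t − ½ g t² = 21.854×0.72945 − 4.905×0.72945² = 13.33 m.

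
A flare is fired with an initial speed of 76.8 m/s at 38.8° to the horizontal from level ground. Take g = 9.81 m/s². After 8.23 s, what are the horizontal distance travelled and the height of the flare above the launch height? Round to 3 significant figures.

v_x = 76.8 cos 38.8° = 59.85 m/s; v_y0 = 76.8 sin 38.8° = 48.12 m/s.
x = v_x t = 59.85 × 8.23 = 493 m.
y = v_y0 t − ½ g t² = 48.12×8.23 − 4.905×8.23² = 63.8 m.

x = 493 m, y = 63.8 m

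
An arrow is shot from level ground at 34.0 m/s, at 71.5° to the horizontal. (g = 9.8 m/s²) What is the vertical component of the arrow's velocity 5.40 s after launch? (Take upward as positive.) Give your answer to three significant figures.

Initial vertical component: v_y0 = 34.0 sin 71.5° = 32.24 m/s.
v_y(t) = v_y0 − g t = 32.24 − 9.8 × 5.40 = -20.7 m/s.

-20.7 m/s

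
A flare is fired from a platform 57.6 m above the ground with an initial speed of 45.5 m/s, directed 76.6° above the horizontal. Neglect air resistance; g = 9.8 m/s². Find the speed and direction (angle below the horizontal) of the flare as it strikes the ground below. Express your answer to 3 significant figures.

56.6 m/s at 79.3° below the horizontal

v_x = 45.5 cos 76.6° = 10.54 m/s (constant).
|v_y| at impact = √((44.26)² + 2×9.8×57.6) = 55.57 m/s.
Speed = √(10.54² + 55.57²) = 56.6 m/s; angle = arctan(55.57/10.54) = 79.3° below horizontal.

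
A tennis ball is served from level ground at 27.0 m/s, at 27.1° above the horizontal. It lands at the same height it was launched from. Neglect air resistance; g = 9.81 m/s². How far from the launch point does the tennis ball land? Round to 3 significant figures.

60.3 m

For level ground, R = v₀² sin(2θ) / g.
sin(2 × 27.1°) = sin 54.20° = 0.8111.
R = (27.0)² × 0.8111 / 9.81 = 60.3 m.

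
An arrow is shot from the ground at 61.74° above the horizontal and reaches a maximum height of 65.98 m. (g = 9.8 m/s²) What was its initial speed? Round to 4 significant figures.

40.83 m/s

At maximum height v_y = 0, so (v₀ sin θ)² = 2 g H.
v₀ sin 61.74° = √(2 × 9.8 × 65.98) = 35.961 m/s.
v₀ = 35.961 / sin 61.74° = 35.961 / 0.8808 = 40.83 m/s.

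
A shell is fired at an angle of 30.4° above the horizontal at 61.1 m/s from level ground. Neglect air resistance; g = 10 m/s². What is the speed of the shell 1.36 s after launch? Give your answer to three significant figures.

55.5 m/s

v_x = 61.1 cos 30.4° = 52.70 m/s (constant).
v_y(t) = 61.1 sin 30.4° − g t = 30.92 − 10 × 1.36 = 17.32 m/s.
Speed = √(v_x² + v_y²) = √(2777 + 300.0) = 55.5 m/s.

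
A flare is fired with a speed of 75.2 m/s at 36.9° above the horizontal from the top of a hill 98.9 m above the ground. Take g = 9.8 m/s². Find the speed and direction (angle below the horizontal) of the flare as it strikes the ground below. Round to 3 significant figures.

87.1 m/s at 46.4° below the horizontal

v_x = 75.2 cos 36.9° = 60.14 m/s (constant).
|v_y| at impact = √((45.15)² + 2×9.8×98.9) = 63.06 m/s.
Speed = √(60.14² + 63.06²) = 87.1 m/s; angle = arctan(63.06/60.14) = 46.4° below horizontal.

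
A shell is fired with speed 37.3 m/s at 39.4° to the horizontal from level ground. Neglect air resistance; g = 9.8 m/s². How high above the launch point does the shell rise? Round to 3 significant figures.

28.6 m

Vertical component of launch velocity: v_y = 37.3 sin 39.4° = 23.68 m/s.
At the highest point the vertical velocity is zero, so v_y² = 2 g h_max.
h_max = (23.68)² / (2 × 9.8) = 560.7 / 19.60 = 28.6 m.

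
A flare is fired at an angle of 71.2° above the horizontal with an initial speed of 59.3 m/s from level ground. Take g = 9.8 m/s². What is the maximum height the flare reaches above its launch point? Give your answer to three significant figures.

Vertical component of launch velocity: v_y = 59.3 sin 71.2° = 56.14 m/s.
At the highest point the vertical velocity is zero, so v_y² = 2 g h_max.
h_max = (56.14)² / (2 × 9.8) = 3152 / 19.60 = 161 m.

161 m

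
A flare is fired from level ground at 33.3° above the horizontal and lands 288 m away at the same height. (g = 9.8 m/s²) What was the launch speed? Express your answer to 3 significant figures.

On level ground, R = v₀² sin(2θ) / g, so v₀ = √(R g / sin 2θ).
sin(2 × 33.3°) = 0.9178.
v₀ = √(288 × 9.8 / 0.9178) = √3075 = 55.5 m/s.

55.5 m/s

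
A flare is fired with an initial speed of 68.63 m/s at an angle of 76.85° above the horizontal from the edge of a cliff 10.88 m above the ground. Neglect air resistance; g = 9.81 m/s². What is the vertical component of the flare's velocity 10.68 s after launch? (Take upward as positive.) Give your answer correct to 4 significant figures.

-37.94 m/s

Initial vertical component: v_y0 = 68.63 sin 76.85° = 66.830 m/s.
v_y(t) = v_y0 − g t = 66.830 − 9.81 × 10.68 = -37.94 m/s.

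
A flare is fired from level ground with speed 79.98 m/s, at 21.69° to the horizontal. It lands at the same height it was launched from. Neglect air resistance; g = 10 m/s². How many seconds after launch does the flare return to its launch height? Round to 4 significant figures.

5.912 s

Vertical component: v_y = 79.98 sin 21.69° = 29.559 m/s.
For a projectile landing at launch height, time of flight is t = 2 v_y / g = 2 × 29.559 / 10 = 5.912 s.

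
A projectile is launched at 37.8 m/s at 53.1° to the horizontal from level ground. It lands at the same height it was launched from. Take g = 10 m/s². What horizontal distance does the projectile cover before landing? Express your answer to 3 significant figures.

137 m

For level ground, R = v₀² sin(2θ) / g.
sin(2 × 53.1°) = sin 106.2° = 0.9603.
R = (37.8)² × 0.9603 / 10 = 137 m.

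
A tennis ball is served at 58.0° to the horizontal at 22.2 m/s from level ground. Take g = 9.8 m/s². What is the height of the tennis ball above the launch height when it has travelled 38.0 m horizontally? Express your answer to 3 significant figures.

9.69 m

v_x = 22.2 cos 58.0° = 11.76 m/s, v_y0 = 22.2 sin 58.0° = 18.83 m/s.
Time to reach x = 38.0 m: t = x / v_x = 38.0 / 11.76 = 3.231 s.
y = v_y0 t − ½ g t² = 18.83×3.231 − 4.900×3.231² = 9.69 m.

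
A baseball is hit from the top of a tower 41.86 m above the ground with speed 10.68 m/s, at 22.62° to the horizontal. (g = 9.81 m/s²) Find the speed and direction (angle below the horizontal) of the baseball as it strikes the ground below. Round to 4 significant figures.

30.58 m/s at 71.20° below the horizontal

v_x = 10.68 cos 22.62° = 9.8585 m/s (constant).
|v_y| at impact = √((4.1077)² + 2×9.81×41.86) = 28.951 m/s.
Speed = √(9.8585² + 28.951²) = 30.58 m/s; angle = arctan(28.951/9.8585) = 71.20° below horizontal.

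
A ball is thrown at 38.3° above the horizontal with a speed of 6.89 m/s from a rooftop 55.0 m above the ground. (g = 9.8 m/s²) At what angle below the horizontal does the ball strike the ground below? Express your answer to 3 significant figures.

v_x = 6.89 cos 38.3° = 5.407 m/s.
At impact |v_y| = √(v_y0² + 2 g h) = √(4.270² + 2×9.8×55.0) = 33.11 m/s.
Angle below horizontal = arctan(|v_y| / v_x) = arctan(33.11 / 5.407) = 80.7°.

80.7°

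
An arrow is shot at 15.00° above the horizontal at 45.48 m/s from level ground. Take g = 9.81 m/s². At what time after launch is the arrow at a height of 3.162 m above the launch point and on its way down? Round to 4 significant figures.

2.092 s

v_y0 = 45.48 sin 15.00° = 11.771 m/s.
Set y = v_y0 t − ½ g t² = 3.162: 4.905 t² − 11.771 t + 3.162 = 0.
t = [11.771 ± √(138.56 − 62.038)] / 9.81 = (11.771 ± 8.7477) / 9.81, giving t = 0.3082 s or t = 2.092 s.
On the way down corresponds to the larger root: t = 2.092 s.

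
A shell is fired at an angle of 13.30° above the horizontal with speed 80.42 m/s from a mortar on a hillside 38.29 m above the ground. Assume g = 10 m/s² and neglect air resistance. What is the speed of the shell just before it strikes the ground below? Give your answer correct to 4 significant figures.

85.05 m/s

v_x = 80.42 cos 13.30° = 78.263 m/s is unchanged throughout.
For the vertical component, v_y² = v_y0² + 2 g h = (18.501)² + 2×10×38.29 = 1108.1, so |v_y| = 33.288 m/s.
Impact speed = √(v_x² + v_y²) = √(6125.1 + 1108.1) = 85.05 m/s.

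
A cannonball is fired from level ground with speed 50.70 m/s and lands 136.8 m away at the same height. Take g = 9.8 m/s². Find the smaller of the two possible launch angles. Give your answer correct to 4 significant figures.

Level-ground range: R = v₀² sin(2θ)/g ⇒ sin 2θ = R g / v₀² = 136.8×9.8/50.70² = 0.5216.
2θ = arcsin(0.5216) = 31.440° or 180° − 31.440° = 148.560°.
So θ = 15.72° or θ = 74.28°.

15.72°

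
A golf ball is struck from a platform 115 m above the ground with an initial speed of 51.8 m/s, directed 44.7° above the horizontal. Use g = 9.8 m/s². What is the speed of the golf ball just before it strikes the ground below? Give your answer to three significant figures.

v_x = 51.8 cos 44.7° = 36.82 m/s is unchanged throughout.
For the vertical component, v_y² = v_y0² + 2 g h = (36.44)² + 2×9.8×115 = 3582, so |v_y| = 59.85 m/s.
Impact speed = √(v_x² + v_y²) = √(1356 + 3582) = 70.3 m/s.

70.3 m/s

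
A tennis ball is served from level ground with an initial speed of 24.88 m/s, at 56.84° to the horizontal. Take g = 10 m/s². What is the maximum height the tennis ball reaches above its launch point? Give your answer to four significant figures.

Vertical component of launch velocity: v_y = 24.88 sin 56.84° = 20.828 m/s.
At the highest point the vertical velocity is zero, so v_y² = 2 g h_max.
h_max = (20.828)² / (2 × 10) = 433.81 / 20.00 = 21.69 m.

21.69 m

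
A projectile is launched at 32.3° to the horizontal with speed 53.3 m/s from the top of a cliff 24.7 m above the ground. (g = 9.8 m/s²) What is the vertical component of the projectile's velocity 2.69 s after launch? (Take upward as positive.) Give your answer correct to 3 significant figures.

Initial vertical component: v_y0 = 53.3 sin 32.3° = 28.48 m/s.
v_y(t) = v_y0 − g t = 28.48 − 9.8 × 2.69 = 2.12 m/s.

2.12 m/s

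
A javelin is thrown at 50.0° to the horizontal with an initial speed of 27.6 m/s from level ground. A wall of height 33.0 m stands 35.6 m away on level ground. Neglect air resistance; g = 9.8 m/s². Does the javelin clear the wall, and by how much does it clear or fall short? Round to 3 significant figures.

v_x = 27.6 cos 50.0° = 17.74 m/s; v_y0 = 27.6 sin 50.0° = 21.14 m/s.
Time to reach the wall: t = 35.6 / 17.74 = 2.007 s.
Height at that point: y = 21.14×2.007 − 4.900×2.007² = 22.69 m.
That is 33.0 − 22.69 = 10.3 m below the top of the wall, so the javelin does not clear it.

No — it falls 10.3 m short of clearing the wall.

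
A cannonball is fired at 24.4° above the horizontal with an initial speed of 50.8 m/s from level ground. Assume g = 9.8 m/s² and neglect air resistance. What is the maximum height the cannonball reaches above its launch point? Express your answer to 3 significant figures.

22.5 m

Vertical component of launch velocity: v_y = 50.8 sin 24.4° = 20.99 m/s.
At the highest point the vertical velocity is zero, so v_y² = 2 g h_max.
h_max = (20.99)² / (2 × 9.8) = 440.6 / 19.60 = 22.5 m.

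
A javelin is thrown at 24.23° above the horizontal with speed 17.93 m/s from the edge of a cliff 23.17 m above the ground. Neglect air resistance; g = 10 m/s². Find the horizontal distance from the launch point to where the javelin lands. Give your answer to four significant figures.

49.23 m

Components: v_x = 17.93 cos 24.23° = 16.350 m/s, v_y = 17.93 sin 24.23° = 7.3585 m/s.
Vertical: 0 = 23.17 + 7.3585 t − ½(10) t² ⇒ 5.000 t² − 7.3585 t − 23.17 = 0.
t = [7.3585 + √(54.148 + 463.40)] / 10.00 = 3.0108 s.
Horizontal: R = v_x · t = 16.350 × 3.0108 = 49.23 m.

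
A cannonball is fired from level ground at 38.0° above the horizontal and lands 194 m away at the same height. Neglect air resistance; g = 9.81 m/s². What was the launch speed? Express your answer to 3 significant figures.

44.3 m/s

On level ground, R = v₀² sin(2θ) / g, so v₀ = √(R g / sin 2θ).
sin(2 × 38.0°) = 0.9703.
v₀ = √(194 × 9.81 / 0.9703) = √1961 = 44.3 m/s.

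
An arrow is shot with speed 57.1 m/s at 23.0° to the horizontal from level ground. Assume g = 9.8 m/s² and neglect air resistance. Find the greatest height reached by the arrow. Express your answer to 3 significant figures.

Vertical component of launch velocity: v_y = 57.1 sin 23.0° = 22.31 m/s.
At the highest point the vertical velocity is zero, so v_y² = 2 g h_max.
h_max = (22.31)² / (2 × 9.8) = 497.7 / 19.60 = 25.4 m.

25.4 m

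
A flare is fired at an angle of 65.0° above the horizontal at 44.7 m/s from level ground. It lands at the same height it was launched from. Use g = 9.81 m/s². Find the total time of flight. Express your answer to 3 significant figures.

8.26 s

Vertical component: v_y = 44.7 sin 65.0° = 40.51 m/s.
For a projectile landing at launch height, time of flight is t = 2 v_y / g = 2 × 40.51 / 9.81 = 8.26 s.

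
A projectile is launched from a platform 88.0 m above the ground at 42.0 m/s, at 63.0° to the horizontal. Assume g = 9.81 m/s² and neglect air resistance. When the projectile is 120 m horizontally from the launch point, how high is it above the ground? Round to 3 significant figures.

v_x = 42.0 cos 63.0° = 19.07 m/s, v_y0 = 42.0 sin 63.0° = 37.42 m/s.
Time to reach x = 120 m: t = x / v_x = 120 / 19.07 = 6.293 s.
y = 88.0 + v_y0 t − ½ g t² = 88.0 + 37.42×6.293 − 4.905×6.293² = 129 m.

129 m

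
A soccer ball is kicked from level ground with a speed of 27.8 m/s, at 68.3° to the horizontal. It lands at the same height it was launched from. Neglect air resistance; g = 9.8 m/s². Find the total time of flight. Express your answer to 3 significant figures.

5.27 s

Vertical component: v_y = 27.8 sin 68.3° = 25.83 m/s.
For a projectile landing at launch height, time of flight is t = 2 v_y / g = 2 × 25.83 / 9.8 = 5.27 s.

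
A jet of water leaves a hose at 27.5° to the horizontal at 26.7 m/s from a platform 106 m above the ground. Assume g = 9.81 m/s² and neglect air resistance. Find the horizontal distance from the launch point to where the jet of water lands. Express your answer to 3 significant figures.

Components: v_x = 26.7 cos 27.5° = 23.68 m/s, v_y = 26.7 sin 27.5° = 12.33 m/s.
Vertical: 0 = 106 + 12.33 t − ½(9.81) t² ⇒ 4.905 t² − 12.33 t − 106 = 0.
t = [12.33 + √(152.0 + 2080)] / 9.810 = 6.073 s.
Horizontal: R = v_x · t = 23.68 × 6.073 = 144 m.

144 m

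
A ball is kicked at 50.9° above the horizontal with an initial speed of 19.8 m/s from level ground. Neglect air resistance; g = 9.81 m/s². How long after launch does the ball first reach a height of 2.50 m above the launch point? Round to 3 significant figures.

0.172 s

v_y0 = 19.8 sin 50.9° = 15.37 m/s.
Set y = v_y0 t − ½ g t² = 2.50: 4.905 t² − 15.37 t + 2.50 = 0.
t = [15.37 ± √(236.2 − 49.05)] / 9.81 = (15.37 ± 13.68) / 9.81, giving t = 0.172 s or t = 2.96 s.
The ball is on the way up at the first time, so t = 0.172 s.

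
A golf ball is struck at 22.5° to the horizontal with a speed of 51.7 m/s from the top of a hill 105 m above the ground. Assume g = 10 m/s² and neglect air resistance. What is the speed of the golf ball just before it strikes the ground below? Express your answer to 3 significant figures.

69.1 m/s

v_x = 51.7 cos 22.5° = 47.76 m/s is unchanged throughout.
For the vertical component, v_y² = v_y0² + 2 g h = (19.78)² + 2×10×105 = 2491, so |v_y| = 49.91 m/s.
Impact speed = √(v_x² + v_y²) = √(2281 + 2491) = 69.1 m/s.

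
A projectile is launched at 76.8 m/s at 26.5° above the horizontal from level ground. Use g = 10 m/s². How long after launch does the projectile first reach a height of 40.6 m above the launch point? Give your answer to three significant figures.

v_y0 = 76.8 sin 26.5° = 34.27 m/s.
Set y = v_y0 t − ½ g t² = 40.6: 5.000 t² − 34.27 t + 40.6 = 0.
t = [34.27 ± √(1174 − 812.0)] / 10 = (34.27 ± 19.03) / 10, giving t = 1.52 s or t = 5.33 s.
The projectile is on the way up at the first time, so t = 1.52 s.

1.52 s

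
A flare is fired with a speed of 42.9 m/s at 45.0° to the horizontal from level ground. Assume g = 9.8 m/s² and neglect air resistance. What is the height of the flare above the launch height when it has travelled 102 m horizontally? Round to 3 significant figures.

v_x = 42.9 cos 45.0° = 30.33 m/s, v_y0 = 42.9 sin 45.0° = 30.33 m/s.
Time to reach x = 102 m: t = x / v_x = 102 / 30.33 = 3.363 s.
y = v_y0 t − ½ g t² = 30.33×3.363 − 4.900×3.363² = 46.6 m.

46.6 m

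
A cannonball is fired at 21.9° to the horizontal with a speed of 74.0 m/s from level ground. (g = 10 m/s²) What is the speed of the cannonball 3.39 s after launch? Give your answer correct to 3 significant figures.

68.9 m/s

v_x = 74.0 cos 21.9° = 68.66 m/s (constant).
v_y(t) = 74.0 sin 21.9° − g t = 27.60 − 10 × 3.39 = -6.300 m/s.
Speed = √(v_x² + v_y²) = √(4714 + 39.69) = 68.9 m/s.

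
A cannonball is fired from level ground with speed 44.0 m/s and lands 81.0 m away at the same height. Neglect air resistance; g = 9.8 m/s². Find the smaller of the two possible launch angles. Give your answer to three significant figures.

12.1°

Level-ground range: R = v₀² sin(2θ)/g ⇒ sin 2θ = R g / v₀² = 81.0×9.8/44.0² = 0.4100.
2θ = arcsin(0.4100) = 24.20° or 180° − 24.20° = 155.80°.
So θ = 12.1° or θ = 77.9°.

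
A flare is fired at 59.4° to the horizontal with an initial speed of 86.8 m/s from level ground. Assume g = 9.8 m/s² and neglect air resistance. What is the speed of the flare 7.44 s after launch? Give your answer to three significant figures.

44.2 m/s

v_x = 86.8 cos 59.4° = 44.18 m/s (constant).
v_y(t) = 86.8 sin 59.4° − g t = 74.71 − 9.8 × 7.44 = 1.798 m/s.
Speed = √(v_x² + v_y²) = √(1952 + 3.233) = 44.2 m/s.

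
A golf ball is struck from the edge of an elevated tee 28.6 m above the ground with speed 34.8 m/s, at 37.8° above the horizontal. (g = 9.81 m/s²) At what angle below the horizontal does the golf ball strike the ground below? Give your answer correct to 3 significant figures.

v_x = 34.8 cos 37.8° = 27.50 m/s.
At impact |v_y| = √(v_y0² + 2 g h) = √(21.33² + 2×9.81×28.6) = 31.88 m/s.
Angle below horizontal = arctan(|v_y| / v_x) = arctan(31.88 / 27.50) = 49.2°.

49.2°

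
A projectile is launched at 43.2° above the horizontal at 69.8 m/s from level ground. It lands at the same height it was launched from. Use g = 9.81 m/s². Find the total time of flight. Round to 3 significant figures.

9.74 s

Vertical component: v_y = 69.8 sin 43.2° = 47.78 m/s.
For a projectile landing at launch height, time of flight is t = 2 v_y / g = 2 × 47.78 / 9.81 = 9.74 s.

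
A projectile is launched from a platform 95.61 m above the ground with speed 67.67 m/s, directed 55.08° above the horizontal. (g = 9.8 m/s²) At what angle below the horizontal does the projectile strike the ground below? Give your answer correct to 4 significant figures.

61.17°

v_x = 67.67 cos 55.08° = 38.736 m/s.
At impact |v_y| = √(v_y0² + 2 g h) = √(55.486² + 2×9.8×95.61) = 70.375 m/s.
Angle below horizontal = arctan(|v_y| / v_x) = arctan(70.375 / 38.736) = 61.17°.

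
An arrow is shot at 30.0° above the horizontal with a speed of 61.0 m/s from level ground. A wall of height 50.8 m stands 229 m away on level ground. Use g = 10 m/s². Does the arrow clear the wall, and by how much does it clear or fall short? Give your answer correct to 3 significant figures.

No — it falls 12.5 m short of clearing the wall.

v_x = 61.0 cos 30.0° = 52.83 m/s; v_y0 = 61.0 sin 30.0° = 30.50 m/s.
Time to reach the wall: t = 229 / 52.83 = 4.335 s.
Height at that point: y = 30.50×4.335 − 5.000×4.335² = 38.26 m.
That is 50.8 − 38.26 = 12.5 m below the top of the wall, so the arrow does not clear it.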